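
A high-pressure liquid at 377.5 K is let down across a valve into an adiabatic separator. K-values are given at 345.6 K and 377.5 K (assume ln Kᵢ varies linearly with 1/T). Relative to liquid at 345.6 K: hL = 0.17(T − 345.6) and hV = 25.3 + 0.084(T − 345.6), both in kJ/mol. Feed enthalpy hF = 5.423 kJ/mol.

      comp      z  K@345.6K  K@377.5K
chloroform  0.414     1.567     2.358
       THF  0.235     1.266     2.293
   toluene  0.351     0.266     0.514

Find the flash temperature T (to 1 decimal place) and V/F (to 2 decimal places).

Adiabatic flash: solve Rachford–Rice at each trial T, then check hF = ψ·hV(T) + (1−ψ)·hL(T).
  T = 345.6 K: K = (1.567, 1.266, 0.266), RR gives ψ = 0.114, H_out = 2.884 kJ/mol
  T = 377.5 K: K = (2.358, 2.293, 0.514), RR gives ψ = 1.000, H_out = 27.980 kJ/mol
  T = 361.6 K: K = (1.941, 1.728, 0.376), RR gives ψ = 0.631, H_out = 17.813 kJ/mol
  T = 353.6 K: K = (1.748, 1.484, 0.317), RR gives ψ = 0.408, H_out = 11.411 kJ/mol
  T = 349.6 K: K = (1.656, 1.372, 0.291), RR gives ψ = 0.275, H_out = 7.555 kJ/mol
  T = 347.6 K: K = (1.611, 1.318, 0.278), RR gives ψ = 0.199, H_out = 5.346 kJ/mol
Linear interpolation between T = 347.6 (H_out = 5.346) and T = 349.6 (H_out = 7.555) on hF = 5.423 gives T ≈ 347.7 K, at which ψ = 0.20.

T = 347.7 K, V/F = 0.20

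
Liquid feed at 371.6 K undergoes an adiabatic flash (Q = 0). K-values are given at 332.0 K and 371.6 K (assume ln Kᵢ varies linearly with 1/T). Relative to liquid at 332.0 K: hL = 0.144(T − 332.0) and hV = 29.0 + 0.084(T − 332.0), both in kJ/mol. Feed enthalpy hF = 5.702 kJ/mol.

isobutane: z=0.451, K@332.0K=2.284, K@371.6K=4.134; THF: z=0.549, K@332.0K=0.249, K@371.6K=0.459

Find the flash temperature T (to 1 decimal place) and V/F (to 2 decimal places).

T = 333.2 K, V/F = 0.19

Adiabatic flash: solve Rachford–Rice at each trial T, then check hF = ψ·hV(T) + (1−ψ)·hL(T).
  T = 332.0 K: K = (2.284, 0.249), RR gives ψ = 0.173, H_out = 5.016 kJ/mol
  T = 371.6 K: K = (4.134, 0.459), RR gives ψ = 0.658, H_out = 23.233 kJ/mol
  T = 351.8 K: K = (3.125, 0.344), RR gives ψ = 0.429, H_out = 14.783 kJ/mol
  T = 341.9 K: K = (2.684, 0.294), RR gives ψ = 0.313, H_out = 10.309 kJ/mol
  T = 336.9 K: K = (2.477, 0.271), RR gives ψ = 0.247, H_out = 7.784 kJ/mol
  T = 334.4 K: K = (2.377, 0.259), RR gives ψ = 0.210, H_out = 6.416 kJ/mol
Linear interpolation between T = 332.0 (H_out = 5.016) and T = 334.4 (H_out = 6.416) on hF = 5.702 gives T ≈ 333.2 K, at which ψ = 0.19.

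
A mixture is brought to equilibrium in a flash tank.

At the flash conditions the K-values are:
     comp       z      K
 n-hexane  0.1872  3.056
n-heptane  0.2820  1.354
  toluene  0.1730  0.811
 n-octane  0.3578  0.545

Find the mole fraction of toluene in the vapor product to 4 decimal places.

Newton iteration, ψ⁰ = 0.58:
  ψ = 0.5800: g = 0.00048, g' = -0.3334 → ψ = 0.5814
Converged at ψ = 0.5814.
Compositions from xᵢ = zᵢ/(1+ψ(Kᵢ−1)), yᵢ = Kᵢxᵢ:
  n-hexane: x = 0.0853, y = 0.2606
  n-heptane: x = 0.2339, y = 0.3167
  toluene: x = 0.1944, y = 0.1576
  n-octane: x = 0.4865, y = 0.2651

y_toluene = 0.1576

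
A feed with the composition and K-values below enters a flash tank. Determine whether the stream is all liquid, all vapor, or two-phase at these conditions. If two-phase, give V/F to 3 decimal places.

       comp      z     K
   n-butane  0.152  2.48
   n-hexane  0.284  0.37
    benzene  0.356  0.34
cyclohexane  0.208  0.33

ΣzᵢKᵢ = 0.672; Σzᵢ/Kᵢ = 2.506.
Since ΣzᵢKᵢ < 1 the mixture is below its bubble point — single liquid phase.

all liquid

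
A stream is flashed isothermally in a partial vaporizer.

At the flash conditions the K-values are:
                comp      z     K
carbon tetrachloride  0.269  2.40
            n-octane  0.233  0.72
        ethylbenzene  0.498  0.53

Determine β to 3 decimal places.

Material balance + equilibrium reduce to Σ zᵢ(Kᵢ−1)/(1+β(Kᵢ−1)) = 0.
Feasibility: ΣzᵢKᵢ = 1.077, Σzᵢ/Kᵢ = 1.375 — both > 1, two phases present.
Newton–Raphson from β = 0.5:
  β = 0.500: g = -0.1603, g' = -0.395 → β = 0.094
  β = 0.094: g = 0.0207, g' = -0.551 → β = 0.132
  β = 0.132: g = 0.0006, g' = -0.520 → β = 0.133
Converged at β = 0.133.

β = 0.133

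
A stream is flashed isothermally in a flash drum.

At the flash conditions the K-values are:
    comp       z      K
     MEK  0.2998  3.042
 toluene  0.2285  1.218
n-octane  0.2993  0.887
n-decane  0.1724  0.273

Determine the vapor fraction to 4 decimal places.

ψ = 0.7054

Rachford–Rice: g(ψ) = Σ zᵢ(Kᵢ−1)/(1+ψ(Kᵢ−1)) = 0.
Feasibility: ΣzᵢKᵢ = 1.5028, Σzᵢ/Kᵢ = 1.2551 — both > 1, two phases present.
Iterate (Newton) starting at ψ = 0.56:
  ψ = 0.5600: g = 0.08249, g' = -0.5443 → ψ = 0.7116
  ψ = 0.7116: g = -0.00374, g' = -0.6115 → ψ = 0.7054
Converged at ψ = 0.7054.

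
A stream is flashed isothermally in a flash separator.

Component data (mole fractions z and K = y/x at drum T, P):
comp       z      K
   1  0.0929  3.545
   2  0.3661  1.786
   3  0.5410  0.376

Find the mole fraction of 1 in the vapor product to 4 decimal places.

y_1 = 0.2084

Material balance + equilibrium reduce to Σ zᵢ(Kᵢ−1)/(1+V/F(Kᵢ−1)) = 0.
g(0) = ΣzᵢKᵢ − 1 = 0.1866 and g(1) = 1 − Σzᵢ/Kᵢ = -0.6700, so a root lies in (0, 1).
Newton iteration, V/F⁰ = 0.5:
  V/F = 0.5000: g = -0.18006, g' = -0.6781 → V/F = 0.2345
  V/F = 0.2345: g = -0.00439, g' = -0.6863 → V/F = 0.2281
Converged at V/F = 0.2281.
Compositions from xᵢ = zᵢ/(1+V/F(Kᵢ−1)), yᵢ = Kᵢxᵢ:
  1: x = 0.0588, y = 0.2084
  2: x = 0.3104, y = 0.5545
  3: x = 0.6308, y = 0.2372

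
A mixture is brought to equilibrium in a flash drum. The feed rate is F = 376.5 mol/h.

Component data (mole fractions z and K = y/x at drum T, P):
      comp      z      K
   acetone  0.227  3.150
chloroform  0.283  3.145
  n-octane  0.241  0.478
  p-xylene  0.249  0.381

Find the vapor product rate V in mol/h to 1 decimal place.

V = 248.7 mol/h

Rachford–Rice: g(V/F) = Σ zᵢ(Kᵢ−1)/(1+V/F(Kᵢ−1)) = 0.
Check two-phase: ΣzᵢKᵢ = 1.815 > 1 and Σzᵢ/Kᵢ = 1.320 > 1, so g(0) = 0.815 > 0 and g(1) = -0.320 < 0.
Newton iteration, V/F⁰ = 0.59:
  V/F = 0.590: g = 0.0585, g' = -0.831 → V/F = 0.660
  V/F = 0.660: g = 0.0002, g' = -0.828 → V/F = 0.661
Converged at V/F = 0.661.
Then V = V/F·F = 0.6606·376.5 = 248.7 mol/h and L = F − V = 127.8 mol/h.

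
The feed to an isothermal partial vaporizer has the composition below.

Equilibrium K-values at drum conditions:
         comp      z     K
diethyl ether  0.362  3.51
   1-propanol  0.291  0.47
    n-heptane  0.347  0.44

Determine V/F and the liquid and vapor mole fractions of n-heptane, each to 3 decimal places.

V/F = 0.408, x_n-heptane = 0.450, y_n-heptane = 0.198

Newton iteration, V/F⁰ = 0.5:
  V/F = 0.500: g = -0.0768, g' = -0.810 → V/F = 0.405
  V/F = 0.405: g = 0.0027, g' = -0.875 → V/F = 0.408
Converged at V/F = 0.408.
Compositions from xᵢ = zᵢ/(1+V/F(Kᵢ−1)), yᵢ = Kᵢxᵢ:
  diethyl ether: x = 0.179, y = 0.628
  1-propanol: x = 0.371, y = 0.175
  n-heptane: x = 0.450, y = 0.198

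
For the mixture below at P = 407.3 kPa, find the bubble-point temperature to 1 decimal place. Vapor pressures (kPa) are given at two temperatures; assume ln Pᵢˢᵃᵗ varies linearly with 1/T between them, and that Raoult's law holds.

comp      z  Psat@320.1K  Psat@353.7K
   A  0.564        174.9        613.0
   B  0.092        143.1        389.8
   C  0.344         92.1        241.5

Bubble-point temperature: ΣzᵢPᵢˢᵃᵗ(T) = P. Interpolate ln Pᵢˢᵃᵗ = aᵢ + bᵢ/T.
  T = 320.1 K: ΣzᵢPᵢˢᵃᵗ = 143.49 kPa
  T = 353.7 K: ΣzᵢPᵢˢᵃᵗ = 464.67 kPa
  T = 336.9 K: ΣzᵢPᵢˢᵃᵗ = 265.37 kPa
  T = 345.3 K: ΣzᵢPᵢˢᵃᵗ = 353.40 kPa
  T = 349.5 K: ΣzᵢPᵢˢᵃᵗ = 405.86 kPa
  T = 351.6 K: ΣzᵢPᵢˢᵃᵗ = 434.44 kPa
Interpolating between 349.5 K and 351.6 K gives T ≈ 349.6 K.

T = 349.6 K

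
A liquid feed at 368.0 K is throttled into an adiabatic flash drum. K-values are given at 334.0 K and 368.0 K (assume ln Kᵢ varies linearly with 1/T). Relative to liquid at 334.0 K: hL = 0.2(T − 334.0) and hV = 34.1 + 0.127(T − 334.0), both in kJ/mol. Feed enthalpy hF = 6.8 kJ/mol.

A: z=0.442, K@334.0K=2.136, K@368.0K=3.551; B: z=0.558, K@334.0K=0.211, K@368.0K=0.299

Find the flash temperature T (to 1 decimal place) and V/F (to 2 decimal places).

Adiabatic flash: solve Rachford–Rice at each trial T, then check hF = ψ·hV(T) + (1−ψ)·hL(T).
  T = 334.0 K: K = (2.136, 0.211), RR gives ψ = 0.069, H_out = 2.353 kJ/mol
  T = 368.0 K: K = (3.551, 0.299), RR gives ψ = 0.412, H_out = 19.820 kJ/mol
  T = 351.0 K: K = (2.788, 0.253), RR gives ψ = 0.280, H_out = 12.597 kJ/mol
  T = 342.5 K: K = (2.448, 0.232), RR gives ψ = 0.190, H_out = 8.064 kJ/mol
  T = 338.2 K: K = (2.287, 0.221), RR gives ψ = 0.134, H_out = 5.366 kJ/mol
  T = 340.4 K: K = (2.369, 0.227), RR gives ψ = 0.164, H_out = 6.788 kJ/mol
Linear interpolation between T = 340.4 (H_out = 6.788) and T = 342.5 (H_out = 8.064) on hF = 6.8 gives T ≈ 340.4 K, at which ψ = 0.16.

T = 340.4 K, V/F = 0.16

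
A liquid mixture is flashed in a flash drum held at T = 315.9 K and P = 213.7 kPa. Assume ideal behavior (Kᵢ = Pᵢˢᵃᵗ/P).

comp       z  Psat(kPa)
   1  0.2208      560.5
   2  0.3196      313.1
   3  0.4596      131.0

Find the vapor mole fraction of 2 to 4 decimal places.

y_2 = 0.3387

Raoult's law: Kᵢ = Pᵢˢᵃᵗ/P = Pᵢˢᵃᵗ/213.7.
  K_1 = 560.5/213.7 = 2.622836, K_2 = 313.1/213.7 = 1.465138, K_3 = 131.0/213.7 = 0.613009
Let ψ = V/F and solve Σ zᵢ(Kᵢ−1)/(1+ψ(Kᵢ−1)) = 0.
Feasibility: ΣzᵢKᵢ = 1.3291, Σzᵢ/Kᵢ = 1.0521 — both > 1, two phases present.
Newton iteration, ψ⁰ = 0.5:
  ψ = 0.5000: g = 0.09789, g' = -0.3286 → ψ = 0.7979
  ψ = 0.7979: g = 0.00724, g' = -0.2913 → ψ = 0.8228
Converged at ψ = 0.8228.
Compositions from xᵢ = zᵢ/(1+ψ(Kᵢ−1)), yᵢ = Kᵢxᵢ:
  1: x = 0.0946, y = 0.2480
  2: x = 0.2311, y = 0.3387
  3: x = 0.6743, y = 0.4134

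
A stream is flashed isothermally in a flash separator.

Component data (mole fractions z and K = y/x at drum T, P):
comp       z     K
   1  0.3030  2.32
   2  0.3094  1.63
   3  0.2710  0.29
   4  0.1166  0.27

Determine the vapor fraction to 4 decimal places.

Rachford–Rice: g(ψ) = Σ zᵢ(Kᵢ−1)/(1+ψ(Kᵢ−1)) = 0.
Check two-phase: ΣzᵢKᵢ = 1.3174 > 1 and Σzᵢ/Kᵢ = 1.6868 > 1, so g(0) = 0.3174 > 0 and g(1) = -0.6868 < 0.
Iterate (Newton) starting at ψ = 0.36:
  ψ = 0.3600: g = 0.05607, g' = -0.6851 → ψ = 0.4418
  ψ = 0.4418: g = -0.00091, g' = -0.7112 → ψ = 0.4406
Converged at ψ = 0.4406.

ψ = 0.4406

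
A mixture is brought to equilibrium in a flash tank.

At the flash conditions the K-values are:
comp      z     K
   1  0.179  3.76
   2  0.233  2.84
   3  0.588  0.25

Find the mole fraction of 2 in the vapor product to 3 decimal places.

Rachford–Rice: g(ψ) = Σ zᵢ(Kᵢ−1)/(1+ψ(Kᵢ−1)) = 0.
Feasibility: ΣzᵢKᵢ = 1.482, Σzᵢ/Kᵢ = 2.482 — both > 1, two phases present.
Iterate (Newton) starting at ψ = 0.66:
  ψ = 0.660: g = -0.5046, g' = -1.629 → ψ = 0.350
  ψ = 0.350: g = -0.0862, g' = -1.253 → ψ = 0.281
  ψ = 0.281: g = 0.0015, g' = -1.306 → ψ = 0.283
Converged at ψ = 0.283.
Compositions from xᵢ = zᵢ/(1+ψ(Kᵢ−1)), yᵢ = Kᵢxᵢ:
  1: x = 0.101, y = 0.378
  2: x = 0.153, y = 0.435
  3: x = 0.746, y = 0.187

y_2 = 0.435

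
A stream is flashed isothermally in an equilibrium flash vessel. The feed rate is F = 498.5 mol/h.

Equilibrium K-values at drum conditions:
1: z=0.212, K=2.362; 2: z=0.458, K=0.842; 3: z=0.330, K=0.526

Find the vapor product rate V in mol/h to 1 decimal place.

V = 71.1 mol/h

Material balance + equilibrium reduce to Σ zᵢ(Kᵢ−1)/(1+V/F(Kᵢ−1)) = 0.
Feasibility: ΣzᵢKᵢ = 1.060, Σzᵢ/Kᵢ = 1.261 — both > 1, two phases present.
Newton iteration, V/F⁰ = 0.5:
  V/F = 0.500: g = -0.1118, g' = -0.280 → V/F = 0.101
  V/F = 0.101: g = 0.0161, g' = -0.398 → V/F = 0.141
  V/F = 0.141: g = 0.0005, g' = -0.374 → V/F = 0.143
Converged at V/F = 0.143.
Then V = V/F·F = 0.1426·498.5 = 71.1 mol/h and L = F − V = 427.4 mol/h.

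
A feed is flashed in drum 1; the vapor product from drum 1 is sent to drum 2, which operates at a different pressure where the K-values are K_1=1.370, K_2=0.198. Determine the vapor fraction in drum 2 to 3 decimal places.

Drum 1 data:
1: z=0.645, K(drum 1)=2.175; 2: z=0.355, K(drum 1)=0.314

Drum 1:
Binary case is linear: z₁(K₁−1)(1+ψ₁(K₂−1)) + z₂(K₂−1)(1+ψ₁(K₁−1)) = 0
⇒ ψ₁ = [z₁(K₁−1)+z₂(K₂−1)] / [−(K₁−1)(K₂−1)] = 0.5143/0.8060 = 0.638
Drum-1 compositions:
  1: x = 0.369, y = 0.802
  2: x = 0.631, y = 0.198
Drum-2 feed = drum-1 vapor: z₂ = (0.8017, 0.1983).
Drum 2:
Rachford–Rice: g(ψ₂) = Σ zᵢ(Kᵢ−1)/(1+ψ₂(Kᵢ−1)) = 0.
Check two-phase: ΣzᵢKᵢ = 1.138 > 1 and Σzᵢ/Kᵢ = 1.586 > 1, so g(0) = 0.138 > 0 and g(1) = -0.586 < 0.
Binary case is linear: z₁(K₁−1)(1+ψ₂(K₂−1)) + z₂(K₂−1)(1+ψ₂(K₁−1)) = 0
⇒ ψ₂ = [z₁(K₁−1)+z₂(K₂−1)] / [−(K₁−1)(K₂−1)] = 0.1376/0.2967 = 0.464
  1: x = 0.684, y = 0.937
  2: x = 0.316, y = 0.063

V/F (drum 2) = 0.464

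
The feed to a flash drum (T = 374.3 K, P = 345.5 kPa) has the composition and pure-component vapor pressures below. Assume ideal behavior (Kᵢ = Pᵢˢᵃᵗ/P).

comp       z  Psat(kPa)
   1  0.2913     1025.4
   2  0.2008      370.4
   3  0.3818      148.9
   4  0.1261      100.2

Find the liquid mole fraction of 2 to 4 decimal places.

Raoult's law: Kᵢ = Pᵢˢᵃᵗ/P = Pᵢˢᵃᵗ/345.5.
  K_1 = 1025.4/345.5 = 2.967873, K_2 = 370.4/345.5 = 1.072069, K_3 = 148.9/345.5 = 0.430970, K_4 = 100.2/345.5 = 0.290014
Newton iteration, ψ⁰ = 0.3:
  ψ = 0.3000: g = -0.00112, g' = -0.7294 → ψ = 0.2985
Converged at ψ = 0.2985.
Compositions from xᵢ = zᵢ/(1+ψ(Kᵢ−1)), yᵢ = Kᵢxᵢ:
  1: x = 0.1835, y = 0.5447
  2: x = 0.1966, y = 0.2107
  3: x = 0.4599, y = 0.1982
  4: x = 0.1600, y = 0.0464

x_2 = 0.1966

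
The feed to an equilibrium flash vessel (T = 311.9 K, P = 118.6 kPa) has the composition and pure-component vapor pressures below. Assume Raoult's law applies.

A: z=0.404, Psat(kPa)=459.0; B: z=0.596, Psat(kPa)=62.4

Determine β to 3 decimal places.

β = 0.645

Raoult's law: Kᵢ = Pᵢˢᵃᵗ/P = Pᵢˢᵃᵗ/118.6.
  K_A = 459.0/118.6 = 3.87015, K_B = 62.4/118.6 = 0.52614
Rachford–Rice: g(β) = Σ zᵢ(Kᵢ−1)/(1+β(Kᵢ−1)) = 0.
Check two-phase: ΣzᵢKᵢ = 1.877 > 1 and Σzᵢ/Kᵢ = 1.237 > 1, so g(0) = 0.877 > 0 and g(1) = -0.237 < 0.
Binary case is linear: z₁(K₁−1)(1+β(K₂−1)) + z₂(K₂−1)(1+β(K₁−1)) = 0
⇒ β = [z₁(K₁−1)+z₂(K₂−1)] / [−(K₁−1)(K₂−1)] = 0.8771/1.3601 = 0.645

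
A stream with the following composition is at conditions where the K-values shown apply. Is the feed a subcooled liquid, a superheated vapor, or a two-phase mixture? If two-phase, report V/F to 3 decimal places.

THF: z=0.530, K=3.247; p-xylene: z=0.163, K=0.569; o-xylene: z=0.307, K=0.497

ΣzᵢKᵢ = 1.966; Σzᵢ/Kᵢ = 1.067.
Both exceed 1, so a two-phase solution exists.
Rachford–Rice: g(ψ) = Σ zᵢ(Kᵢ−1)/(1+ψ(Kᵢ−1)) = 0.
Newton iteration, ψ⁰ = 0.49:
  ψ = 0.490: g = 0.2728, g' = -0.792 → ψ = 0.835
  ψ = 0.835: g = 0.0383, g' = -0.628 → ψ = 0.896
  ψ = 0.896: g = -0.0001, g' = -0.632 → ψ = 0.895
Converged at ψ = 0.895.

two-phase, V/F = 0.895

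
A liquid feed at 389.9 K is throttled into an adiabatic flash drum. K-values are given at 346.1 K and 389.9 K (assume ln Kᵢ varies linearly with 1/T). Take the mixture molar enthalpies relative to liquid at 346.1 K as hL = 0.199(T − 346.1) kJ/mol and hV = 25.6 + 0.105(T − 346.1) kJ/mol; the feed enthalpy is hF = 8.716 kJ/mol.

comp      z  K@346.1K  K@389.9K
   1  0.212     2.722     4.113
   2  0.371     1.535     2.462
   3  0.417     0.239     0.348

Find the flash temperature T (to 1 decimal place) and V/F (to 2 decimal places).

Adiabatic flash: solve Rachford–Rice at each trial T, then check hF = ψ·hV(T) + (1−ψ)·hL(T).
  T = 346.1 K: K = (2.722, 1.535, 0.239), RR gives ψ = 0.301, H_out = 7.698 kJ/mol
  T = 389.9 K: K = (4.113, 2.462, 0.348), RR gives ψ = 0.675, H_out = 23.222 kJ/mol
  T = 368.0 K: K = (3.387, 1.972, 0.292), RR gives ψ = 0.517, H_out = 16.539 kJ/mol
  T = 357.1 K: K = (3.048, 1.747, 0.265), RR gives ψ = 0.421, H_out = 12.536 kJ/mol
  T = 351.6 K: K = (2.883, 1.639, 0.252), RR gives ψ = 0.365, H_out = 10.241 kJ/mol
  T = 348.9 K: K = (2.803, 1.588, 0.246), RR gives ψ = 0.334, H_out = 9.028 kJ/mol
  T = 347.5 K: K = (2.763, 1.561, 0.242), RR gives ψ = 0.318, H_out = 8.372 kJ/mol
Linear interpolation between T = 347.5 (H_out = 8.372) and T = 348.9 (H_out = 9.028) on hF = 8.716 gives T ≈ 348.2 K, at which ψ = 0.33.

T = 348.2 K, V/F = 0.33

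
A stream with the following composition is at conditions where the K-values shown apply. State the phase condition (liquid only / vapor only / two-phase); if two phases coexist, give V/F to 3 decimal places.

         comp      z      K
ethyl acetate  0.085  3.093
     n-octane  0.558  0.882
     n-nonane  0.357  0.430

ΣzᵢKᵢ = 0.909; Σzᵢ/Kᵢ = 1.490.
Since ΣzᵢKᵢ < 1 the mixture is below its bubble point — single liquid phase.

liquid only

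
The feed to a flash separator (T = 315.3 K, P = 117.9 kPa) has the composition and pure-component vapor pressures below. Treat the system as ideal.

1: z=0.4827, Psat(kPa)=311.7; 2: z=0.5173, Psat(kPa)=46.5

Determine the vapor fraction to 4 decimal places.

Raoult's law: Kᵢ = Pᵢˢᵃᵗ/P = Pᵢˢᵃᵗ/117.9.
  K_1 = 311.7/117.9 = 2.643766, K_2 = 46.5/117.9 = 0.394402
Let ψ = V/F and solve Σ zᵢ(Kᵢ−1)/(1+ψ(Kᵢ−1)) = 0.
g(0) = ΣzᵢKᵢ − 1 = 0.4802 and g(1) = 1 − Σzᵢ/Kᵢ = -0.4942, so a root lies in (0, 1).
Binary case is linear: z₁(K₁−1)(1+ψ(K₂−1)) + z₂(K₂−1)(1+ψ(K₁−1)) = 0
⇒ ψ = [z₁(K₁−1)+z₂(K₂−1)] / [−(K₁−1)(K₂−1)] = 0.48017/0.99546 = 0.4824

ψ = 0.4824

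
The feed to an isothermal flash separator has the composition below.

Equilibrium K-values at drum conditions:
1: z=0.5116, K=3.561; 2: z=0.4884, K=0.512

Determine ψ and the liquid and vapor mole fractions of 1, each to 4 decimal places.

ψ = 0.8577, x_1 = 0.1601, y_1 = 0.5699

Let ψ = V/F and solve Σ zᵢ(Kᵢ−1)/(1+ψ(Kᵢ−1)) = 0.
g(0) = ΣzᵢKᵢ − 1 = 1.0719 and g(1) = 1 − Σzᵢ/Kᵢ = -0.0976, so a root lies in (0, 1).
Binary case is linear: z₁(K₁−1)(1+ψ(K₂−1)) + z₂(K₂−1)(1+ψ(K₁−1)) = 0
⇒ ψ = [z₁(K₁−1)+z₂(K₂−1)] / [−(K₁−1)(K₂−1)] = 1.07187/1.24977 = 0.8577
Compositions from xᵢ = zᵢ/(1+ψ(Kᵢ−1)), yᵢ = Kᵢxᵢ:
  1: x = 0.1601, y = 0.5699
  2: x = 0.8399, y = 0.4301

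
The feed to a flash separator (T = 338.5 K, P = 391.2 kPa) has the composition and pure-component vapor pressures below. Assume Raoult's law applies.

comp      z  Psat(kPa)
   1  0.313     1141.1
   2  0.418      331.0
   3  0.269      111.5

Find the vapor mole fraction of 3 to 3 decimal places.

y_3 = 0.108

Raoult's law: Kᵢ = Pᵢˢᵃᵗ/P = Pᵢˢᵃᵗ/391.2.
  K_1 = 1141.1/391.2 = 2.91692, K_2 = 331.0/391.2 = 0.84611, K_3 = 111.5/391.2 = 0.28502
Material balance + equilibrium reduce to Σ zᵢ(Kᵢ−1)/(1+V/F(Kᵢ−1)) = 0.
g(0) = ΣzᵢKᵢ − 1 = 0.343 and g(1) = 1 − Σzᵢ/Kᵢ = -0.545, so a root lies in (0, 1).
Newton iteration, V/F⁰ = 0.42:
  V/F = 0.420: g = -0.0113, g' = -0.645 → V/F = 0.403
Converged at V/F = 0.403.
Compositions from xᵢ = zᵢ/(1+V/F(Kᵢ−1)), yᵢ = Kᵢxᵢ:
  1: x = 0.177, y = 0.515
  2: x = 0.446, y = 0.377
  3: x = 0.378, y = 0.108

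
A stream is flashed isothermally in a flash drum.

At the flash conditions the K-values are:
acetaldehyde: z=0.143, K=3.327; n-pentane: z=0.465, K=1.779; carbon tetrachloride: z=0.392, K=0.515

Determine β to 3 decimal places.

β = 0.864

Rachford–Rice: g(β) = Σ zᵢ(Kᵢ−1)/(1+β(Kᵢ−1)) = 0.
g(0) = ΣzᵢKᵢ − 1 = 0.505 and g(1) = 1 − Σzᵢ/Kᵢ = -0.066, so a root lies in (0, 1).
Newton–Raphson from β = 0.5:
  β = 0.500: g = 0.1635, g' = -0.472 → β = 0.846
  β = 0.846: g = 0.0079, g' = -0.456 → β = 0.864
Converged at β = 0.864.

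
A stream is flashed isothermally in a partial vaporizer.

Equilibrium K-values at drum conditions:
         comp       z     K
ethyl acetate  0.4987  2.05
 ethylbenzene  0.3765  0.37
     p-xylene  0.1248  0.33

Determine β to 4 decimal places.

Material balance + equilibrium reduce to Σ zᵢ(Kᵢ−1)/(1+β(Kᵢ−1)) = 0.
Check two-phase: ΣzᵢKᵢ = 1.2028 > 1 and Σzᵢ/Kᵢ = 1.6390 > 1, so g(0) = 0.2028 > 0 and g(1) = -0.6390 < 0.
Newton–Raphson from β = 0.46:
  β = 0.4600: g = -0.10176, g' = -0.6633 → β = 0.3066
  β = 0.3066: g = -0.00309, g' = -0.6329 → β = 0.3017
Converged at β = 0.3017.

β = 0.3017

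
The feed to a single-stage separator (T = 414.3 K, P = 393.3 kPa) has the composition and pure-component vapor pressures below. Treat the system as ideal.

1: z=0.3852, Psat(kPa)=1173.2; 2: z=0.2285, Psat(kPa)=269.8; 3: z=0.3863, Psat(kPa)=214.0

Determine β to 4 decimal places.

β = 0.6363

Raoult's law: Kᵢ = Pᵢˢᵃᵗ/P = Pᵢˢᵃᵗ/393.3.
  K_1 = 1173.2/393.3 = 2.982965, K_2 = 269.8/393.3 = 0.685990, K_3 = 214.0/393.3 = 0.544114
Newton–Raphson from β = 0.5:
  β = 0.5000: g = 0.07033, g' = -0.5483 → β = 0.6283
  β = 0.6283: g = 0.00393, g' = -0.4929 → β = 0.6362
  β = 0.6362: g = 0.00001, g' = -0.4906 → β = 0.6363
Converged at β = 0.6363.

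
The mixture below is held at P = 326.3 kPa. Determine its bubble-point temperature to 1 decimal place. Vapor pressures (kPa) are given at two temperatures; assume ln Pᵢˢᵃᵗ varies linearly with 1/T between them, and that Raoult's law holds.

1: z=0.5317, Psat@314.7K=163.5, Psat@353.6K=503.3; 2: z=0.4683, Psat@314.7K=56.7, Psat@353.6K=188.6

Bubble-point temperature: ΣzᵢPᵢˢᵃᵗ(T) = P. Interpolate ln Pᵢˢᵃᵗ = aᵢ + bᵢ/T.
  T = 314.7 K: ΣzᵢPᵢˢᵃᵗ = 113.49 kPa
  T = 353.6 K: ΣzᵢPᵢˢᵃᵗ = 355.93 kPa
  T = 334.1 K: ΣzᵢPᵢˢᵃᵗ = 207.44 kPa
  T = 343.9 K: ΣzᵢPᵢˢᵃᵗ = 274.18 kPa
  T = 348.8 K: ΣzᵢPᵢˢᵃᵗ = 313.38 kPa
  T = 351.2 K: ΣzᵢPᵢˢᵃᵗ = 334.12 kPa
Interpolating between 348.8 K and 351.2 K gives T ≈ 350.3 K.

T = 350.3 K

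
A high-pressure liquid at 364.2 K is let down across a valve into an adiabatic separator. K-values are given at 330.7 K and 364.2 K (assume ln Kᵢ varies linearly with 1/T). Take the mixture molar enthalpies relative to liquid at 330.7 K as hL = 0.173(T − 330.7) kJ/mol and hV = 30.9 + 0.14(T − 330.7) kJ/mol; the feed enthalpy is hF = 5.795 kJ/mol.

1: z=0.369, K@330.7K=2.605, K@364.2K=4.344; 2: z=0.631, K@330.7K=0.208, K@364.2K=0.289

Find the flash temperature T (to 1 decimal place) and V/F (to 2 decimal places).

T = 337.8 K, V/F = 0.15

Adiabatic flash: solve Rachford–Rice at each trial T, then check hF = ψ·hV(T) + (1−ψ)·hL(T).
  T = 330.7 K: K = (2.605, 0.208), RR gives ψ = 0.073, H_out = 2.248 kJ/mol
  T = 364.2 K: K = (4.344, 0.289), RR gives ψ = 0.330, H_out = 15.636 kJ/mol
  T = 347.4 K: K = (3.403, 0.247), RR gives ψ = 0.227, H_out = 9.792 kJ/mol
  T = 339.0 K: K = (2.985, 0.227), RR gives ψ = 0.159, H_out = 6.320 kJ/mol
  T = 334.9 K: K = (2.793, 0.218), RR gives ψ = 0.120, H_out = 4.408 kJ/mol
  T = 336.9 K: K = (2.886, 0.222), RR gives ψ = 0.140, H_out = 5.362 kJ/mol
Linear interpolation between T = 336.9 (H_out = 5.362) and T = 339.0 (H_out = 6.320) on hF = 5.795 gives T ≈ 337.8 K, at which ψ = 0.15.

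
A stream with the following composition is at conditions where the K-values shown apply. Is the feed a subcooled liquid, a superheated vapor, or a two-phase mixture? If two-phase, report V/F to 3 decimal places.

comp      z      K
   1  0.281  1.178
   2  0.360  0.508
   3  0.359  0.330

ΣzᵢKᵢ = 0.632; Σzᵢ/Kᵢ = 2.035.
Since ΣzᵢKᵢ < 1 the mixture is below its bubble point — single liquid phase.

subcooled liquid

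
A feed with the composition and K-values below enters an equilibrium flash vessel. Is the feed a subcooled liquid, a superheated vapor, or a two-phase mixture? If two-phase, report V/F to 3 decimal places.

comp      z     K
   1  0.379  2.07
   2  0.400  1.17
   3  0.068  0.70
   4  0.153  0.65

superheated vapor

ΣzᵢKᵢ = 1.400; Σzᵢ/Kᵢ = 0.857.
Since Σzᵢ/Kᵢ < 1 the mixture is above its dew point — single vapor phase.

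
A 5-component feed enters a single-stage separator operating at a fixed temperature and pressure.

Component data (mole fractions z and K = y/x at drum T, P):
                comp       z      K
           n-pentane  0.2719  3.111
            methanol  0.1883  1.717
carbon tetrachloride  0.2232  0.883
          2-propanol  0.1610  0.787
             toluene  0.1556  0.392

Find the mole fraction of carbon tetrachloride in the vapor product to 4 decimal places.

y_carbon tetrachloride = 0.2202

Rachford–Rice: g(V/F) = Σ zᵢ(Kᵢ−1)/(1+V/F(Kᵢ−1)) = 0.
Feasibility: ΣzᵢKᵢ = 1.5540, Σzᵢ/Kᵢ = 1.0514 — both > 1, two phases present.
Newton iteration, V/F⁰ = 0.5:
  V/F = 0.5000: g = 0.17658, g' = -0.4706 → V/F = 0.8752
  V/F = 0.8752: g = 0.01106, g' = -0.4636 → V/F = 0.8991
  V/F = 0.8991: g = -0.00013, g' = -0.4749 → V/F = 0.8988
Converged at V/F = 0.8988.
Compositions from xᵢ = zᵢ/(1+V/F(Kᵢ−1)), yᵢ = Kᵢxᵢ:
  n-pentane: x = 0.0938, y = 0.2919
  methanol: x = 0.1145, y = 0.1966
  carbon tetrachloride: x = 0.2494, y = 0.2202
  2-propanol: x = 0.1991, y = 0.1567
  toluene: x = 0.3431, y = 0.1345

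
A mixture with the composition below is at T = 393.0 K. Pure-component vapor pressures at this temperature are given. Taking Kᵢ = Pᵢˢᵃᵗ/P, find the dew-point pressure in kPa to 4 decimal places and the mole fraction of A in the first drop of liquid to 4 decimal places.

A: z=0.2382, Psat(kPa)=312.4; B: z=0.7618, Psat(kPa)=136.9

Pdew = 158.0495 kPa, x_A = 0.1205

At the dew point ψ → 1, so Σzᵢ/Kᵢ = 1 with Kᵢ = Pᵢˢᵃᵗ/P ⇒ 1/P = Σzᵢ/Pᵢˢᵃᵗ.
1/P = 0.2382/312.4 + 0.7618/136.9 = 0.0063271 ⇒ P = 158.0495 kPa
xᵢ = zᵢP/Pᵢˢᵃᵗ ⇒ x_A = 0.2382·158.0495/312.4 = 0.1205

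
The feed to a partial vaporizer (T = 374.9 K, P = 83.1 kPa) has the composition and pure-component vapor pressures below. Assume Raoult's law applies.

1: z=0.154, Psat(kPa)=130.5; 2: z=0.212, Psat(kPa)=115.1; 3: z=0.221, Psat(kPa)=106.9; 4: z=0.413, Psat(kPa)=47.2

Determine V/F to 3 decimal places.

V/F = 0.308

Raoult's law: Kᵢ = Pᵢˢᵃᵗ/P = Pᵢˢᵃᵗ/83.1.
  K_1 = 130.5/83.1 = 1.57040, K_2 = 115.1/83.1 = 1.38508, K_3 = 106.9/83.1 = 1.28640, K_4 = 47.2/83.1 = 0.56799
Material balance + equilibrium reduce to Σ zᵢ(Kᵢ−1)/(1+V/F(Kᵢ−1)) = 0.
Feasibility: ΣzᵢKᵢ = 1.054, Σzᵢ/Kᵢ = 1.150 — both > 1, two phases present.
Newton iteration, V/F⁰ = 0.33:
  V/F = 0.330: g = -0.0039, g' = -0.180 → V/F = 0.308
Converged at V/F = 0.308.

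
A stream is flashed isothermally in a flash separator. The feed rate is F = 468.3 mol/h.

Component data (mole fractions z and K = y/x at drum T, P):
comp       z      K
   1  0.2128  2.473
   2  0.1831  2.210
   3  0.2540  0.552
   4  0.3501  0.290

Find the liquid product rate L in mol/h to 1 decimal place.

L = 371.0 mol/h

Rachford–Rice: g(V/F) = Σ zᵢ(Kᵢ−1)/(1+V/F(Kᵢ−1)) = 0.
g(0) = ΣzᵢKᵢ − 1 = 0.1726 and g(1) = 1 − Σzᵢ/Kᵢ = -0.8363, so a root lies in (0, 1).
Newton iteration, V/F⁰ = 0.5:
  V/F = 0.5000: g = -0.21347, g' = -0.7661 → V/F = 0.2213
  V/F = 0.2213: g = -0.01010, g' = -0.7406 → V/F = 0.2077
  V/F = 0.2077: g = 0.00004, g' = -0.7467 → V/F = 0.2078
Converged at V/F = 0.2078.
Then V = V/F·F = 0.2078·468.3 = 97.3 mol/h and L = F − V = 371.0 mol/h.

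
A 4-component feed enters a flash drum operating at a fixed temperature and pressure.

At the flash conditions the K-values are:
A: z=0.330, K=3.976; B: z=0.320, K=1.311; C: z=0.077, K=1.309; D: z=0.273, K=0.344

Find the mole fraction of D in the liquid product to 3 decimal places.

Newton iteration, ψ⁰ = 0.5:
  ψ = 0.500: g = 0.2350, g' = -0.761 → ψ = 0.809
  ψ = 0.809: g = 0.0053, g' = -0.809 → ψ = 0.815
Converged at ψ = 0.815.
Compositions from xᵢ = zᵢ/(1+ψ(Kᵢ−1)), yᵢ = Kᵢxᵢ:
  A: x = 0.096, y = 0.383
  B: x = 0.255, y = 0.335
  C: x = 0.062, y = 0.081
  D: x = 0.587, y = 0.202

x_D = 0.587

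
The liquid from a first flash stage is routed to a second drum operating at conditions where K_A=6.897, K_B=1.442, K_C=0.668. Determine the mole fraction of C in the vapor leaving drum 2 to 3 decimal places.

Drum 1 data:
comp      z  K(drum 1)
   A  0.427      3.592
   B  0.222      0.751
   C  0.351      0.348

Drum 1:
Rachford–Rice: g(ψ₁) = Σ zᵢ(Kᵢ−1)/(1+ψ₁(Kᵢ−1)) = 0.
g(0) = ΣzᵢKᵢ − 1 = 0.823 and g(1) = 1 − Σzᵢ/Kᵢ = -0.423, so a root lies in (0, 1).
Newton iteration, ψ₁⁰ = 0.69:
  ψ₁ = 0.690: g = -0.0858, g' = -0.882 → ψ₁ = 0.593
  ψ₁ = 0.593: g = -0.0014, g' = -0.861 → ψ₁ = 0.591
Converged at ψ₁ = 0.591.
Drum-1 compositions:
  A: x = 0.169, y = 0.606
  B: x = 0.260, y = 0.195
  C: x = 0.571, y = 0.199
Drum-2 feed = drum-1 liquid: z₂ = (0.1686, 0.2603, 0.5710).
Drum 2:
Rachford–Rice: g(ψ₂) = Σ zᵢ(Kᵢ−1)/(1+ψ₂(Kᵢ−1)) = 0.
Feasibility: ΣzᵢKᵢ = 1.920, Σzᵢ/Kᵢ = 1.060 — both > 1, two phases present.
Iterate (Newton) starting at ψ₂ = 0.33:
  ψ₂ = 0.330: g = 0.2251, g' = -0.794 → ψ₂ = 0.614
  ψ₂ = 0.614: g = 0.0678, g' = -0.406 → ψ₂ = 0.781
  ψ₂ = 0.781: g = 0.0071, g' = -0.330 → ψ₂ = 0.802
Converged at ψ₂ = 0.802.
  A: x = 0.029, y = 0.203
  B: x = 0.192, y = 0.277
  C: x = 0.778, y = 0.520

y_C (drum 2) = 0.520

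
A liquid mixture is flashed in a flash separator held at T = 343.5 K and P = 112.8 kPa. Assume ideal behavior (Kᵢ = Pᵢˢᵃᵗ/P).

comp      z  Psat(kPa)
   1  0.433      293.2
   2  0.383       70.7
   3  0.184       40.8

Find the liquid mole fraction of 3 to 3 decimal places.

Raoult's law: Kᵢ = Pᵢˢᵃᵗ/P = Pᵢˢᵃᵗ/112.8.
  K_1 = 293.2/112.8 = 2.59929, K_2 = 70.7/112.8 = 0.62677, K_3 = 40.8/112.8 = 0.36170
Rachford–Rice: g(V/F) = Σ zᵢ(Kᵢ−1)/(1+V/F(Kᵢ−1)) = 0.
Feasibility: ΣzᵢKᵢ = 1.432, Σzᵢ/Kᵢ = 1.286 — both > 1, two phases present.
Iterate (Newton) starting at V/F = 0.5:
  V/F = 0.500: g = 0.0366, g' = -0.584 → V/F = 0.563
Converged at V/F = 0.563.
Compositions from xᵢ = zᵢ/(1+V/F(Kᵢ−1)), yᵢ = Kᵢxᵢ:
  1: x = 0.228, y = 0.592
  2: x = 0.485, y = 0.304
  3: x = 0.287, y = 0.104

x_3 = 0.287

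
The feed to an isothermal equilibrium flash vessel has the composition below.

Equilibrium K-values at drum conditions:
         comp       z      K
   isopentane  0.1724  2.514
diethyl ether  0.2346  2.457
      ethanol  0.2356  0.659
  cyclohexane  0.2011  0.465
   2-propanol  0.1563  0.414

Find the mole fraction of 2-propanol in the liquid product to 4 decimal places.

x_2-propanol = 0.2125

Let ψ = V/F and solve Σ zᵢ(Kᵢ−1)/(1+ψ(Kᵢ−1)) = 0.
Feasibility: ΣzᵢKᵢ = 1.3233, Σzᵢ/Kᵢ = 1.3316 — both > 1, two phases present.
Newton–Raphson from ψ = 0.5:
  ψ = 0.5000: g = -0.02697, g' = -0.5492 → ψ = 0.4509
  ψ = 0.4509: g = 0.00020, g' = -0.5583 → ψ = 0.4512
Converged at ψ = 0.4512.
Compositions from xᵢ = zᵢ/(1+ψ(Kᵢ−1)), yᵢ = Kᵢxᵢ:
  isopentane: x = 0.1024, y = 0.2575
  diethyl ether: x = 0.1415, y = 0.3478
  ethanol: x = 0.2784, y = 0.1835
  cyclohexane: x = 0.2651, y = 0.1233
  2-propanol: x = 0.2125, y = 0.0880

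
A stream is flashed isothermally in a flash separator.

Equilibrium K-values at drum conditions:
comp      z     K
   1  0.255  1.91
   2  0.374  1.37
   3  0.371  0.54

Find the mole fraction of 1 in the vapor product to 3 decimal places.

Newton–Raphson from ψ = 0.42:
  ψ = 0.420: g = 0.0761, g' = -0.269 → ψ = 0.702
  ψ = 0.702: g = -0.0007, g' = -0.282 → ψ = 0.700
Converged at ψ = 0.700.
Compositions from xᵢ = zᵢ/(1+ψ(Kᵢ−1)), yᵢ = Kᵢxᵢ:
  1: x = 0.156, y = 0.298
  2: x = 0.297, y = 0.407
  3: x = 0.547, y = 0.295

y_1 = 0.298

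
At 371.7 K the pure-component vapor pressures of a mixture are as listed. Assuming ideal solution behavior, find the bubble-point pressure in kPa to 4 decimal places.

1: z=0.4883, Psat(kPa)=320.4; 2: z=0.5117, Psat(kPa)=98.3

At the bubble point ψ → 0, so ΣzᵢKᵢ = 1 with Kᵢ = Pᵢˢᵃᵗ/P ⇒ P = ΣzᵢPᵢˢᵃᵗ.
P = 0.4883·320.4 + 0.5117·98.3 = 206.7514 kPa

Pbub = 206.7514 kPa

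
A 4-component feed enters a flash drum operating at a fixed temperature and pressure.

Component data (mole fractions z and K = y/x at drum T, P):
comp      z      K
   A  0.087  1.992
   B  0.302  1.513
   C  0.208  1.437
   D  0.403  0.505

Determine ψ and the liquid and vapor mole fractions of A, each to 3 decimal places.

Material balance + equilibrium reduce to Σ zᵢ(Kᵢ−1)/(1+ψ(Kᵢ−1)) = 0.
Check two-phase: ΣzᵢKᵢ = 1.133 > 1 and Σzᵢ/Kᵢ = 1.186 > 1, so g(0) = 0.133 > 0 and g(1) = -0.186 < 0.
Newton iteration, ψ⁰ = 0.5:
  ψ = 0.500: g = -0.0095, g' = -0.290 → ψ = 0.467
Converged at ψ = 0.467.
Compositions from xᵢ = zᵢ/(1+ψ(Kᵢ−1)), yᵢ = Kᵢxᵢ:
  A: x = 0.059, y = 0.118
  B: x = 0.244, y = 0.369
  C: x = 0.173, y = 0.248
  D: x = 0.524, y = 0.265

ψ = 0.467, x_A = 0.059, y_A = 0.118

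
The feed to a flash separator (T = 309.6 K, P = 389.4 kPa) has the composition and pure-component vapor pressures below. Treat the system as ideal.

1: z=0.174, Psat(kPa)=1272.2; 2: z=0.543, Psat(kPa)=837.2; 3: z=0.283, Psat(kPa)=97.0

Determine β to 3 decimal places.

Raoult's law: Kᵢ = Pᵢˢᵃᵗ/P = Pᵢˢᵃᵗ/389.4.
  K_1 = 1272.2/389.4 = 3.26708, K_2 = 837.2/389.4 = 2.14997, K_3 = 97.0/389.4 = 0.24910
Newton–Raphson from β = 0.36:
  β = 0.360: g = 0.3676, g' = -0.930 → β = 0.755
  β = 0.755: g = -0.0113, g' = -1.179 → β = 0.746
Converged at β = 0.746.

β = 0.746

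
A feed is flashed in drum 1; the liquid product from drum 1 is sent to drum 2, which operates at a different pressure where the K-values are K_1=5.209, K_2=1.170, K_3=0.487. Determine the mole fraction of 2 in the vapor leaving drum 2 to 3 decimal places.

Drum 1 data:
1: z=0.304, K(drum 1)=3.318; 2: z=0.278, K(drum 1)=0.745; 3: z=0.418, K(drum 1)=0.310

Drum 1:
Material balance + equilibrium reduce to Σ zᵢ(Kᵢ−1)/(1+ψ₁(Kᵢ−1)) = 0.
Check two-phase: ΣzᵢKᵢ = 1.345 > 1 and Σzᵢ/Kᵢ = 1.813 > 1, so g(0) = 0.345 > 0 and g(1) = -0.813 < 0.
Newton–Raphson from ψ₁ = 0.68:
  ψ₁ = 0.680: g = -0.3556, g' = -0.979 → ψ₁ = 0.317
  ψ₁ = 0.317: g = -0.0399, g' = -0.890 → ψ₁ = 0.272
  ψ₁ = 0.272: g = 0.0010, g' = -0.937 → ψ₁ = 0.273
Converged at ψ₁ = 0.273.
Drum-1 compositions:
  1: x = 0.186, y = 0.618
  2: x = 0.299, y = 0.223
  3: x = 0.515, y = 0.160
Drum-2 feed = drum-1 liquid: z₂ = (0.1862, 0.2988, 0.5150).
Drum 2:
Material balance + equilibrium reduce to Σ zᵢ(Kᵢ−1)/(1+ψ₂(Kᵢ−1)) = 0.
g(0) = ΣzᵢKᵢ − 1 = 0.570 and g(1) = 1 − Σzᵢ/Kᵢ = -0.349, so a root lies in (0, 1).
Newton iteration, ψ₂⁰ = 0.51:
  ψ₂ = 0.510: g = -0.0620, g' = -0.589 → ψ₂ = 0.405
  ψ₂ = 0.405: g = 0.0040, g' = -0.675 → ψ₂ = 0.411
Converged at ψ₂ = 0.411.
  1: x = 0.068, y = 0.355
  2: x = 0.279, y = 0.327
  3: x = 0.652, y = 0.318

y_2 (drum 2) = 0.327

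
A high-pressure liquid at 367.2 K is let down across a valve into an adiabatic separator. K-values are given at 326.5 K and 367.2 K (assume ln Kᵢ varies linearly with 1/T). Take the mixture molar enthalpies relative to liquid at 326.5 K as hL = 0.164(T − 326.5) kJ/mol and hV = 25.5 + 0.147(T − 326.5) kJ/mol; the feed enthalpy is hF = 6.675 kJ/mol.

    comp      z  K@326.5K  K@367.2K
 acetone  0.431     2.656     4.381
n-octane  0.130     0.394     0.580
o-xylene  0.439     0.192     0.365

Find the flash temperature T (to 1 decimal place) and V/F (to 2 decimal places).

Adiabatic flash: solve Rachford–Rice at each trial T, then check hF = ψ·hV(T) + (1−ψ)·hL(T).
  T = 326.5 K: K = (2.656, 0.394, 0.192), RR gives ψ = 0.221, H_out = 5.629 kJ/mol
  T = 367.2 K: K = (4.381, 0.580, 0.365), RR gives ψ = 0.560, H_out = 20.559 kJ/mol
  T = 346.9 K: K = (3.464, 0.484, 0.270), RR gives ψ = 0.398, H_out = 13.355 kJ/mol
  T = 336.7 K: K = (3.045, 0.438, 0.229), RR gives ψ = 0.315, H_out = 9.654 kJ/mol
  T = 331.6 K: K = (2.847, 0.416, 0.210), RR gives ψ = 0.270, H_out = 7.700 kJ/mol
  T = 329.1 K: K = (2.752, 0.405, 0.201), RR gives ψ = 0.247, H_out = 6.702 kJ/mol
  T = 327.8 K: K = (2.704, 0.399, 0.196), RR gives ψ = 0.234, H_out = 6.170 kJ/mol
Linear interpolation between T = 327.8 (H_out = 6.170) and T = 329.1 (H_out = 6.702) on hF = 6.675 gives T ≈ 329.0 K, at which ψ = 0.25.

T = 329.0 K, V/F = 0.25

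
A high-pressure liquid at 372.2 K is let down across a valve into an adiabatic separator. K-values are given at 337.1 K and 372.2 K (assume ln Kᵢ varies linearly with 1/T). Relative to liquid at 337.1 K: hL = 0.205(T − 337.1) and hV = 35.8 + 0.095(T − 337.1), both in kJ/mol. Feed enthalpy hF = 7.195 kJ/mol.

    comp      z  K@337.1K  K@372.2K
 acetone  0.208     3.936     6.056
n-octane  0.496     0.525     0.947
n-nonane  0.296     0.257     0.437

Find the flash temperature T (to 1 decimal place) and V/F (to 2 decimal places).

Adiabatic flash: solve Rachford–Rice at each trial T, then check hF = ψ·hV(T) + (1−ψ)·hL(T).
  T = 337.1 K: K = (3.936, 0.525, 0.257), RR gives ψ = 0.091, H_out = 3.253 kJ/mol
  T = 372.2 K: K = (6.056, 0.947, 0.437), RR gives ψ = 0.567, H_out = 25.309 kJ/mol
  T = 354.6 K: K = (4.932, 0.715, 0.339), RR gives ψ = 0.275, H_out = 12.920 kJ/mol
  T = 345.9 K: K = (4.421, 0.616, 0.297), RR gives ψ = 0.178, H_out = 7.992 kJ/mol
  T = 341.5 K: K = (4.175, 0.569, 0.276), RR gives ψ = 0.133, H_out = 5.613 kJ/mol
  T = 343.7 K: K = (4.297, 0.592, 0.286), RR gives ψ = 0.155, H_out = 6.798 kJ/mol
Linear interpolation between T = 343.7 (H_out = 6.798) and T = 345.9 (H_out = 7.992) on hF = 7.195 gives T ≈ 344.4 K, at which ψ = 0.16.

T = 344.4 K, V/F = 0.16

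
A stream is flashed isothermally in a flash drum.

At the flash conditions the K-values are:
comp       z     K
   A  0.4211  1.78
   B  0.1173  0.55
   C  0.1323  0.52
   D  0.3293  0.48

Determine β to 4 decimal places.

Let β = V/F and solve Σ zᵢ(Kᵢ−1)/(1+β(Kᵢ−1)) = 0.
g(0) = ΣzᵢKᵢ − 1 = 0.0409 and g(1) = 1 − Σzᵢ/Kᵢ = -0.3903, so a root lies in (0, 1).
Newton–Raphson from β = 0.42:
  β = 0.4200: g = -0.11630, g' = -0.3750 → β = 0.1099
  β = 0.1099: g = -0.00166, g' = -0.3778 → β = 0.1055
Converged at β = 0.1055.

β = 0.1055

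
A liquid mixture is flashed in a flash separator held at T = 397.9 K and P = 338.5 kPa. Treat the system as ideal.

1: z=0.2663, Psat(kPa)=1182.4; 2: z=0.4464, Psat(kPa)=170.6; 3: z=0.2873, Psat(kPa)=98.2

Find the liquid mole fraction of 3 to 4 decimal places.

Raoult's law: Kᵢ = Pᵢˢᵃᵗ/P = Pᵢˢᵃᵗ/338.5.
  K_1 = 1182.4/338.5 = 3.493058, K_2 = 170.6/338.5 = 0.503988, K_3 = 98.2/338.5 = 0.290103
Rachford–Rice: g(ψ) = Σ zᵢ(Kᵢ−1)/(1+ψ(Kᵢ−1)) = 0.
Feasibility: ΣzᵢKᵢ = 1.2385, Σzᵢ/Kᵢ = 1.9523 — both > 1, two phases present.
Newton iteration, ψ⁰ = 0.51:
  ψ = 0.5100: g = -0.32382, g' = -0.8733 → ψ = 0.1392
  ψ = 0.1392: g = 0.02868, g' = -1.2171 → ψ = 0.1628
  ψ = 0.1628: g = 0.00078, g' = -1.1525 → ψ = 0.1635
Converged at ψ = 0.1635.
Compositions from xᵢ = zᵢ/(1+ψ(Kᵢ−1)), yᵢ = Kᵢxᵢ:
  1: x = 0.1892, y = 0.6609
  2: x = 0.4858, y = 0.2448
  3: x = 0.3250, y = 0.0943

x_3 = 0.3250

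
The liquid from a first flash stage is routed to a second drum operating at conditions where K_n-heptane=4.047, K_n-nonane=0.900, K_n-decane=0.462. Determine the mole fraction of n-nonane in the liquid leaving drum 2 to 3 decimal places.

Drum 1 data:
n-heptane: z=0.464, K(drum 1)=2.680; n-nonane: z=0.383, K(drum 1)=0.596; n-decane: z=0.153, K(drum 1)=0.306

Drum 1:
Iterate (Newton) starting at ψ₁ = 0.5:
  ψ₁ = 0.500: g = 0.0671, g' = -0.658 → ψ₁ = 0.602
  ψ₁ = 0.602: g = 0.0007, g' = -0.650 → ψ₁ = 0.603
Converged at ψ₁ = 0.603.
Drum-1 compositions:
  n-heptane: x = 0.230, y = 0.618
  n-nonane: x = 0.506, y = 0.302
  n-decane: x = 0.263, y = 0.081
Drum-2 feed = drum-1 liquid: z₂ = (0.2305, 0.5064, 0.2631).
Drum 2:
Iterate (Newton) starting at ψ₂ = 0.5:
  ψ₂ = 0.500: g = 0.0313, g' = -0.484 → ψ₂ = 0.565
  ψ₂ = 0.565: g = 0.0011, g' = -0.452 → ψ₂ = 0.567
Converged at ψ₂ = 0.567.
  n-heptane: x = 0.084, y = 0.342
  n-nonane: x = 0.537, y = 0.483
  n-decane: x = 0.379, y = 0.175

x_n-nonane (drum 2) = 0.537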